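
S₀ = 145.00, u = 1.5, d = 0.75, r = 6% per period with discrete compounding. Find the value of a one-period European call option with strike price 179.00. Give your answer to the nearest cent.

15.01

Risk-neutral probability p = (1 + 0.06 − 0.75)/(1.5 − 0.75) = 0.3100/0.7500 = 0.4133
Terminal stock prices: S_u = 217.5, S_d = 108.8
Terminal payoffs (S − K): max(38.5, 0) = 38.5, max(-70.25, 0) = 0
Node 0 (S = 145): V_0 = 1/1.06·[0.4133·38.5000 + 0.5867·0.0000] = 15.0126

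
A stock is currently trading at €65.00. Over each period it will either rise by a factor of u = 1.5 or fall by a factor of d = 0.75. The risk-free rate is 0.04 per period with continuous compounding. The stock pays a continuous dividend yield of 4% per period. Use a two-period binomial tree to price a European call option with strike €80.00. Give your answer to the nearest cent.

Per-period risk-free factor R = e^0.04 = 1.0408; dividend-adjusted growth = e^(0.04−0.04) = 1.0000.
Risk-neutral probability p = (1.0000 − 0.75)/(1.5 − 0.75) = 0.2500/0.7500 = 0.3333
Terminal stock prices: S_uu = 146.2, S_ud = 73.12, S_dd = 36.56
Terminal payoffs (S − K): max(66.25, 0) = 66.25, max(-6.875, 0) = 0, max(-43.44, 0) = 0
Node u (S = 97.5): V_u = e^(−0.04)·[0.3333·66.2500 + 0.6667·0.0000] = 21.2174
Node d (S = 48.75): V_d = e^(−0.04)·[0.3333·0.0000 + 0.6667·0.0000] = 0.0000
Node 0 (S = 65): V_0 = e^(−0.04)·[0.3333·21.2174 + 0.6667·0.0000] = 6.7952

€6.80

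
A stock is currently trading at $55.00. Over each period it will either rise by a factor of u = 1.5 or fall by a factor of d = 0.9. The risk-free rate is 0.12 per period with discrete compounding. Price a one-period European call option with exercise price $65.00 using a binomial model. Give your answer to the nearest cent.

Risk-neutral probability p = (1 + 0.12 − 0.9)/(1.5 − 0.9) = 0.2200/0.6000 = 0.3667
Terminal stock prices: S_u = 82.5, S_d = 49.5
Terminal payoffs (S − K): max(17.5, 0) = 17.5, max(-15.5, 0) = 0
Node 0 (S = 55): V_0 = 1/1.12·[0.3667·17.5000 + 0.6333·0.0000] = 5.7292

$5.73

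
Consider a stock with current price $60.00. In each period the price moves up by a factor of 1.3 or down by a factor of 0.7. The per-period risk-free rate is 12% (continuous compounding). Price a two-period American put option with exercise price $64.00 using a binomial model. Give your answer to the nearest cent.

Risk-neutral probability p = (e^0.12 − 0.7)/(1.3 − 0.7) = 0.4275/0.6000 = 0.7125
Terminal stock prices: S_uu = 101.4, S_ud = 54.6, S_dd = 29.4
Terminal payoffs (K − S): max(-37.4, 0) = 0, max(9.4, 0) = 9.4, max(34.6, 0) = 34.6
Node u (S = 78): continuation = e^(−0.12)·[0.7125·0.0000 + 0.2875·9.4000] = 2.3969; exercise value = 0.0000 ≤ continuation, so V_u = 2.3969
Node d (S = 42): continuation = e^(−0.12)·[0.7125·9.4000 + 0.2875·34.6000] = 14.7629; exercise value = 22.0000 > continuation, so V_d = 22.0000 (exercise)
Node 0 (S = 60): continuation = e^(−0.12)·[0.7125·2.3969 + 0.2875·22.0000] = 7.1246; exercise value = 4.0000 ≤ continuation, so V_0 = 7.1246

$7.12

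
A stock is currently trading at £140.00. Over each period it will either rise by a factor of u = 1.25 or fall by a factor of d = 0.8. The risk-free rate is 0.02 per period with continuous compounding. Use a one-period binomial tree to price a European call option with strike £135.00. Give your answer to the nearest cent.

£19.19

Risk-neutral probability p = (e^0.02 − 0.8)/(1.25 − 0.8) = 0.2202/0.4500 = 0.4893
Terminal stock prices: S_u = 175, S_d = 112
Terminal payoffs (S − K): max(40, 0) = 40, max(-23, 0) = 0
Node 0 (S = 140): V_0 = e^(−0.02)·[0.4893·40.0000 + 0.5107·0.0000] = 19.1859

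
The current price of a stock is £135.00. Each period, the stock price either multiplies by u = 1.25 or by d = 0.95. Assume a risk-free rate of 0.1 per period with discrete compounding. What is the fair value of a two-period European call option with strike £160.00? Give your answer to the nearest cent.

Risk-neutral probability p = (1 + 0.1 − 0.95)/(1.25 − 0.95) = 0.1500/0.3000 = 0.5000
Terminal stock prices: S_uu = 210.9, S_ud = 160.3, S_dd = 121.8
Terminal payoffs (S − K): max(50.94, 0) = 50.94, max(0.3125, 0) = 0.3125, max(-38.16, 0) = 0
Node u (S = 168.8): V_u = 1/1.1·[0.5000·50.9375 + 0.5000·0.3125] = 23.2955
Node d (S = 128.2): V_d = 1/1.1·[0.5000·0.3125 + 0.5000·0.0000] = 0.1420
Node 0 (S = 135): V_0 = 1/1.1·[0.5000·23.2955 + 0.5000·0.1420] = 10.6534

£10.65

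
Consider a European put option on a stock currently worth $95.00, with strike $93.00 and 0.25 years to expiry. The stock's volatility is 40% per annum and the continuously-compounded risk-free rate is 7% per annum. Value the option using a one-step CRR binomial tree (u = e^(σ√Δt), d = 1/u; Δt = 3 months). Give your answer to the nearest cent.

CRR parameters: u = e^(σ√Δt) = e^(0.4·√0.25) = 1.2214, d = 1/u = 0.8187
Per-period rate: rΔt = 0.07·0.25 = 0.0175, so R = e^0.0175 = 1.0177
Risk-neutral probability p = (e^0.0175 − 0.8187)/(1.2214 − 0.8187) = 0.1989/0.4027 = 0.4940
Terminal stock prices: S_u = 116, S_d = 77.78
Terminal payoffs (K − S): max(-23.03, 0) = 0, max(15.22, 0) = 15.22
Node 0 (S = 95): V_0 = e^(−0.0175)·[0.4940·0.0000 + 0.5060·15.2206] = 7.5679

$7.57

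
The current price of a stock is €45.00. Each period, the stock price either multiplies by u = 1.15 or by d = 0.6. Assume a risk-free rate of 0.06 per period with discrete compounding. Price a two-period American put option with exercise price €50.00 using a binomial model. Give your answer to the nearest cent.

€5.86

Risk-neutral probability p = (1 + 0.06 − 0.6)/(1.15 − 0.6) = 0.4600/0.5500 = 0.8364
Terminal stock prices: S_uu = 59.51, S_ud = 31.05, S_dd = 16.2
Terminal payoffs (K − S): max(-9.512, 0) = 0, max(18.95, 0) = 18.95, max(33.8, 0) = 33.8
Node u (S = 51.75): continuation = 1/1.06·[0.8364·0.0000 + 0.1636·18.9500] = 2.9254; exercise value = 0.0000 ≤ continuation, so V_u = 2.9254
Node d (S = 27): continuation = 1/1.06·[0.8364·18.9500 + 0.1636·33.8000] = 20.1698; exercise value = 23.0000 > continuation, so V_d = 23.0000 (exercise)
Node 0 (S = 45): continuation = 1/1.06·[0.8364·2.9254 + 0.1636·23.0000] = 5.8588; exercise value = 5.0000 ≤ continuation, so V_0 = 5.8588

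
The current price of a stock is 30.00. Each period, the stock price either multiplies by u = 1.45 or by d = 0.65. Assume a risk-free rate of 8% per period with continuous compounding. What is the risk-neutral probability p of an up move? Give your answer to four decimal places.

Risk-neutral probability p = (e^0.08 − 0.65)/(1.45 − 0.65) = 0.4333/0.8000 = 0.5416

p = 0.5416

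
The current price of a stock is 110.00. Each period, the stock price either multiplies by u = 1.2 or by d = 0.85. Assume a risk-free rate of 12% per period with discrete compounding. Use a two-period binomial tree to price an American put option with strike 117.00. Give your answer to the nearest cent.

7.00

Risk-neutral probability p = (1 + 0.12 − 0.85)/(1.2 − 0.85) = 0.2700/0.3500 = 0.7714
Terminal stock prices: S_uu = 158.4, S_ud = 112.2, S_dd = 79.47
Terminal payoffs (K − S): max(-41.4, 0) = 0, max(4.8, 0) = 4.8, max(37.53, 0) = 37.53
Node u (S = 132): continuation = 1/1.12·[0.7714·0.0000 + 0.2286·4.8000] = 0.9796; exercise value = 0.0000 ≤ continuation, so V_u = 0.9796
Node d (S = 93.5): continuation = 1/1.12·[0.7714·4.8000 + 0.2286·37.5250] = 10.9643; exercise value = 23.5000 > continuation, so V_d = 23.5000 (exercise)
Node 0 (S = 110): continuation = 1/1.12·[0.7714·0.9796 + 0.2286·23.5000] = 5.4706; exercise value = 7.0000 > continuation, so V_0 = 7.0000 (exercise)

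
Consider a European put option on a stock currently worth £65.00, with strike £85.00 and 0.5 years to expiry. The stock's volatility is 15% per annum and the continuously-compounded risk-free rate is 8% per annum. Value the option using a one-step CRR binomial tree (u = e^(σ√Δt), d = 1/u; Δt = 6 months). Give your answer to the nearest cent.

CRR parameters: u = e^(σ√Δt) = e^(0.15·√0.5) = 1.1119, d = 1/u = 0.8994
Per-period rate: rΔt = 0.08·0.5 = 0.04, so R = e^0.04 = 1.0408
Risk-neutral probability p = (e^0.04 − 0.8994)/(1.1119 − 0.8994) = 0.1414/0.2125 = 0.6655
Terminal stock prices: S_u = 72.27, S_d = 58.46
Terminal payoffs (K − S): max(12.73, 0) = 12.73, max(26.54, 0) = 26.54
Node 0 (S = 65): V_0 = e^(−0.04)·[0.6655·12.7268 + 0.3345·26.5413] = 16.6671

£16.67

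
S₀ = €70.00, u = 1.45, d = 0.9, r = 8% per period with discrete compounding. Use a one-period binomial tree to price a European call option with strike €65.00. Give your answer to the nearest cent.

€11.06

Risk-neutral probability p = (1 + 0.08 − 0.9)/(1.45 − 0.9) = 0.1800/0.5500 = 0.3273
Terminal stock prices: S_u = 101.5, S_d = 63
Terminal payoffs (S − K): max(36.5, 0) = 36.5, max(-2, 0) = 0
Node 0 (S = 70): V_0 = 1/1.08·[0.3273·36.5000 + 0.6727·0.0000] = 11.0606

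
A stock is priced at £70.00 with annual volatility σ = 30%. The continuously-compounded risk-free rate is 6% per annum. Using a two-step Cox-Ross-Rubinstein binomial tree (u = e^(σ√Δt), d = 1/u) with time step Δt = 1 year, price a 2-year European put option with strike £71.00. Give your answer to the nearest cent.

CRR parameters: u = e^(σ√Δt) = e^(0.3·√1) = 1.3499, d = 1/u = 0.7408
Per-period rate: rΔt = 0.06·1 = 0.06, so R = e^0.06 = 1.0618
Risk-neutral probability p = (e^0.06 − 0.7408)/(1.3499 − 0.7408) = 0.3210/0.6090 = 0.5271
Terminal stock prices: S_uu = 127.5, S_ud = 70, S_dd = 38.42
Terminal payoffs (K − S): max(-56.55, 0) = 0, max(1, 0) = 1, max(32.58, 0) = 32.58
Node u (S = 94.49): V_u = e^(−0.06)·[0.5271·0.0000 + 0.4729·1.0000] = 0.4454
Node d (S = 51.86): V_d = e^(−0.06)·[0.5271·1.0000 + 0.4729·32.5832] = 15.0080
Node 0 (S = 70): V_0 = e^(−0.06)·[0.5271·0.4454 + 0.4729·15.0080] = 6.9052

£6.91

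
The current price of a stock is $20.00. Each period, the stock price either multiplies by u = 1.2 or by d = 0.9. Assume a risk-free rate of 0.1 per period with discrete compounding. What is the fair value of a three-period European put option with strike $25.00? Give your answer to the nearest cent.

$1.22

Risk-neutral probability p = (1 + 0.1 − 0.9)/(1.2 − 0.9) = 0.2000/0.3000 = 0.6667
Terminal stock prices: S_uuu = 34.56, S_uud = 25.92, S_udd = 19.44, S_ddd = 14.58
Terminal payoffs (K − S): max(-9.56, 0) = 0, max(-0.92, 0) = 0, max(5.56, 0) = 5.56, max(10.42, 0) = 10.42
Node uu (S = 28.8): V_uu = 1/1.1·[0.6667·0.0000 + 0.3333·0.0000] = 0.0000
Node ud (S = 21.6): V_ud = 1/1.1·[0.6667·0.0000 + 0.3333·5.5600] = 1.6848
Node dd (S = 16.2): V_dd = 1/1.1·[0.6667·5.5600 + 0.3333·10.4200] = 6.5273
Node u (S = 24): V_u = 1/1.1·[0.6667·0.0000 + 0.3333·1.6848] = 0.5106
Node d (S = 18): V_d = 1/1.1·[0.6667·1.6848 + 0.3333·6.5273] = 2.9991
Node 0 (S = 20): V_0 = 1/1.1·[0.6667·0.5106 + 0.3333·2.9991] = 1.2182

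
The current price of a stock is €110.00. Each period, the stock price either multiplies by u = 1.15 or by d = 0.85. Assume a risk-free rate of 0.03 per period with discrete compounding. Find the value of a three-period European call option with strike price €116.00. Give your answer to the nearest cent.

€13.17

Risk-neutral probability p = (1 + 0.03 − 0.85)/(1.15 − 0.85) = 0.1800/0.3000 = 0.6000
Terminal stock prices: S_uuu = 167.3, S_uud = 123.7, S_udd = 91.4, S_ddd = 67.55
Terminal payoffs (S − K): max(51.3, 0) = 51.3, max(7.654, 0) = 7.654, max(-24.6, 0) = 0, max(-48.45, 0) = 0
Node uu (S = 145.5): V_uu = 1/1.03·[0.6000·51.2962 + 0.4000·7.6537] = 32.8536
Node ud (S = 107.5): V_ud = 1/1.03·[0.6000·7.6537 + 0.4000·0.0000] = 4.4585
Node dd (S = 79.47): V_dd = 1/1.03·[0.6000·0.0000 + 0.4000·0.0000] = 0.0000
Node u (S = 126.5): V_u = 1/1.03·[0.6000·32.8536 + 0.4000·4.4585] = 20.8695
Node d (S = 93.5): V_d = 1/1.03·[0.6000·4.4585 + 0.4000·0.0000] = 2.5972
Node 0 (S = 110): V_0 = 1/1.03·[0.6000·20.8695 + 0.4000·2.5972] = 13.1656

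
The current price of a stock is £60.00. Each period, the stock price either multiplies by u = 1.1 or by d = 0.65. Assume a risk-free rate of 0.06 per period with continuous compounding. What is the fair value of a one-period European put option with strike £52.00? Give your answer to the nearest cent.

£1.04

Risk-neutral probability p = (e^0.06 − 0.65)/(1.1 − 0.65) = 0.4118/0.4500 = 0.9152
Terminal stock prices: S_u = 66, S_d = 39
Terminal payoffs (K − S): max(-14, 0) = 0, max(13, 0) = 13
Node 0 (S = 60): V_0 = e^(−0.06)·[0.9152·0.0000 + 0.0848·13.0000] = 1.0383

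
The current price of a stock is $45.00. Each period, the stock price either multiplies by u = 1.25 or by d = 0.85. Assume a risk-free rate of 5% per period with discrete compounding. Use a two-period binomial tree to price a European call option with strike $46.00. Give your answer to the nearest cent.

Risk-neutral probability p = (1 + 0.05 − 0.85)/(1.25 − 0.85) = 0.2000/0.4000 = 0.5000
Terminal stock prices: S_uu = 70.31, S_ud = 47.81, S_dd = 32.51
Terminal payoffs (S − K): max(24.31, 0) = 24.31, max(1.812, 0) = 1.812, max(-13.49, 0) = 0
Node u (S = 56.25): V_u = 1/1.05·[0.5000·24.3125 + 0.5000·1.8125] = 12.4405
Node d (S = 38.25): V_d = 1/1.05·[0.5000·1.8125 + 0.5000·0.0000] = 0.8631
Node 0 (S = 45): V_0 = 1/1.05·[0.5000·12.4405 + 0.5000·0.8631] = 6.3350

$6.34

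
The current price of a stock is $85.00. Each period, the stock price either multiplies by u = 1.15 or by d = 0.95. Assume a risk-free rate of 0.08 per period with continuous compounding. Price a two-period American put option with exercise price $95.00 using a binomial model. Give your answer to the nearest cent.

Risk-neutral probability p = (e^0.08 − 0.95)/(1.15 − 0.95) = 0.1333/0.2000 = 0.6664
Terminal stock prices: S_uu = 112.4, S_ud = 92.86, S_dd = 76.71
Terminal payoffs (K − S): max(-17.41, 0) = 0, max(2.138, 0) = 2.138, max(18.29, 0) = 18.29
Node u (S = 97.75): continuation = e^(−0.08)·[0.6664·0.0000 + 0.3336·2.1375] = 0.6582; exercise value = 0.0000 ≤ continuation, so V_u = 0.6582
Node d (S = 80.75): continuation = e^(−0.08)·[0.6664·2.1375 + 0.3336·18.2875] = 6.9461; exercise value = 14.2500 > continuation, so V_d = 14.2500 (exercise)
Node 0 (S = 85): continuation = e^(−0.08)·[0.6664·0.6582 + 0.3336·14.2500] = 4.7928; exercise value = 10.0000 > continuation, so V_0 = 10.0000 (exercise)

$10.00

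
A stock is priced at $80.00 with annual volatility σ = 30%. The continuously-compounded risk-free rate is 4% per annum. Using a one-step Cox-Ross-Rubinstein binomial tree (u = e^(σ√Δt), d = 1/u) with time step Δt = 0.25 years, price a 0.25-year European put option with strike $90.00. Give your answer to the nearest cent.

$10.55

CRR parameters: u = e^(σ√Δt) = e^(0.3·√0.25) = 1.1618, d = 1/u = 0.8607
Per-period rate: rΔt = 0.04·0.25 = 0.01, so R = e^0.01 = 1.0101
Risk-neutral probability p = (e^0.01 − 0.8607)/(1.1618 − 0.8607) = 0.1493/0.3011 = 0.4959
Terminal stock prices: S_u = 92.95, S_d = 68.86
Terminal payoffs (K − S): max(-2.947, 0) = 0, max(21.14, 0) = 21.14
Node 0 (S = 80): V_0 = e^(−0.01)·[0.4959·0.0000 + 0.5041·21.1434] = 10.5514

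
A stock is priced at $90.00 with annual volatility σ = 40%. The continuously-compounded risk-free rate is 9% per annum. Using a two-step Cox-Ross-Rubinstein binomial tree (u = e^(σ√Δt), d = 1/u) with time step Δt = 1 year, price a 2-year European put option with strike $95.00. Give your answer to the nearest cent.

CRR parameters: u = e^(σ√Δt) = e^(0.4·√1) = 1.4918, d = 1/u = 0.6703
Per-period rate: rΔt = 0.09·1 = 0.09, so R = e^0.09 = 1.0942
Risk-neutral probability p = (e^0.09 − 0.6703)/(1.4918 − 0.6703) = 0.4239/0.8215 = 0.5159
Terminal stock prices: S_uu = 200.3, S_ud = 90, S_dd = 40.44
Terminal payoffs (K − S): max(-105.3, 0) = 0, max(5, 0) = 5, max(54.56, 0) = 54.56
Node u (S = 134.3): V_u = e^(−0.09)·[0.5159·0.0000 + 0.4841·5.0000] = 2.2119
Node d (S = 60.33): V_d = e^(−0.09)·[0.5159·5.0000 + 0.4841·54.5604] = 26.4947
Node 0 (S = 90): V_0 = e^(−0.09)·[0.5159·2.2119 + 0.4841·26.4947] = 12.7640

$12.76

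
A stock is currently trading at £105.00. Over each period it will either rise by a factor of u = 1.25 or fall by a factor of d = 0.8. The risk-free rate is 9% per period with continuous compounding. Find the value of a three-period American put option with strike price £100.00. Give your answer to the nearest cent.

Risk-neutral probability p = (e^0.09 − 0.8)/(1.25 − 0.8) = 0.2942/0.4500 = 0.6537
Terminal stock prices: S_uuu = 205.1, S_uud = 131.2, S_udd = 84, S_ddd = 53.76
Terminal payoffs (K − S): max(-105.1, 0) = 0, max(-31.25, 0) = 0, max(16, 0) = 16, max(46.24, 0) = 46.24
Node uu (S = 164.1): continuation = e^(−0.09)·[0.6537·0.0000 + 0.3463·0.0000] = 0.0000; exercise value = 0.0000 ≤ continuation, so V_uu = 0.0000
Node ud (S = 105): continuation = e^(−0.09)·[0.6537·0.0000 + 0.3463·16.0000] = 5.0636; exercise value = 0.0000 ≤ continuation, so V_ud = 5.0636
Node dd (S = 67.2): continuation = e^(−0.09)·[0.6537·16.0000 + 0.3463·46.2400] = 24.1931; exercise value = 32.8000 > continuation, so V_dd = 32.8000 (exercise)
Node u (S = 131.2): continuation = e^(−0.09)·[0.6537·0.0000 + 0.3463·5.0636] = 1.6025; exercise value = 0.0000 ≤ continuation, so V_u = 1.6025
Node d (S = 84): continuation = e^(−0.09)·[0.6537·5.0636 + 0.3463·32.8000] = 13.4057; exercise value = 16.0000 > continuation, so V_d = 16.0000 (exercise)
Node 0 (S = 105): continuation = e^(−0.09)·[0.6537·1.6025 + 0.3463·16.0000] = 6.0210; exercise value = 0.0000 ≤ continuation, so V_0 = 6.0210

£6.02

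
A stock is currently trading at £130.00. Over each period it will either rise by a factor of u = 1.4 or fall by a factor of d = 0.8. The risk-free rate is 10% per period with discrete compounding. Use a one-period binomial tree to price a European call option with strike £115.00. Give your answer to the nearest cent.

£30.45

Risk-neutral probability p = (1 + 0.1 − 0.8)/(1.4 − 0.8) = 0.3000/0.6000 = 0.5000
Terminal stock prices: S_u = 182, S_d = 104
Terminal payoffs (S − K): max(67, 0) = 67, max(-11, 0) = 0
Node 0 (S = 130): V_0 = 1/1.1·[0.5000·67.0000 + 0.5000·0.0000] = 30.4545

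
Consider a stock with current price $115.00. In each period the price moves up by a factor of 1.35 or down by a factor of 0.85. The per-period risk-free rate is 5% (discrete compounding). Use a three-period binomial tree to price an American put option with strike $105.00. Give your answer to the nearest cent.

$7.16

Risk-neutral probability p = (1 + 0.05 − 0.85)/(1.35 − 0.85) = 0.2000/0.5000 = 0.4000
Terminal stock prices: S_uuu = 282.9, S_uud = 178.1, S_udd = 112.2, S_ddd = 70.62
Terminal payoffs (K − S): max(-177.9, 0) = 0, max(-73.15, 0) = 0, max(-7.168, 0) = 0, max(34.38, 0) = 34.38
Node uu (S = 209.6): continuation = 1/1.05·[0.4000·0.0000 + 0.6000·0.0000] = 0.0000; exercise value = 0.0000 ≤ continuation, so V_uu = 0.0000
Node ud (S = 132): continuation = 1/1.05·[0.4000·0.0000 + 0.6000·0.0000] = 0.0000; exercise value = 0.0000 ≤ continuation, so V_ud = 0.0000
Node dd (S = 83.09): continuation = 1/1.05·[0.4000·0.0000 + 0.6000·34.3756] = 19.6432; exercise value = 21.9125 > continuation, so V_dd = 21.9125 (exercise)
Node u (S = 155.2): continuation = 1/1.05·[0.4000·0.0000 + 0.6000·0.0000] = 0.0000; exercise value = 0.0000 ≤ continuation, so V_u = 0.0000
Node d (S = 97.75): continuation = 1/1.05·[0.4000·0.0000 + 0.6000·21.9125] = 12.5214; exercise value = 7.2500 ≤ continuation, so V_d = 12.5214
Node 0 (S = 115): continuation = 1/1.05·[0.4000·0.0000 + 0.6000·12.5214] = 7.1551; exercise value = 0.0000 ≤ continuation, so V_0 = 7.1551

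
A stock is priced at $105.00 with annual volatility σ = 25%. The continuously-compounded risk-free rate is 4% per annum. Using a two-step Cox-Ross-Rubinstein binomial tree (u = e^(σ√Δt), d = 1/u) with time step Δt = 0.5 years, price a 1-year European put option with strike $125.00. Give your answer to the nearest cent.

CRR parameters: u = e^(σ√Δt) = e^(0.25·√0.5) = 1.1934, d = 1/u = 0.8380
Per-period rate: rΔt = 0.04·0.5 = 0.02, so R = e^0.02 = 1.0202
Risk-neutral probability p = (e^0.02 − 0.8380)/(1.1934 − 0.8380) = 0.1822/0.3554 = 0.5128
Terminal stock prices: S_uu = 149.5, S_ud = 105, S_dd = 73.73
Terminal payoffs (K − S): max(-24.53, 0) = 0, max(20, 0) = 20, max(51.27, 0) = 51.27
Node u (S = 125.3): V_u = e^(−0.02)·[0.5128·0.0000 + 0.4872·20.0000] = 9.5518
Node d (S = 87.99): V_d = e^(−0.02)·[0.5128·20.0000 + 0.4872·51.2702] = 34.5383
Node 0 (S = 105): V_0 = e^(−0.02)·[0.5128·9.5518 + 0.4872·34.5383] = 21.2960

$21.30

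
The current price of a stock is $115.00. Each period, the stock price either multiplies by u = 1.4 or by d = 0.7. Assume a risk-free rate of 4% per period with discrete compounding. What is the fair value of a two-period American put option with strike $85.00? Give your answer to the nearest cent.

Risk-neutral probability p = (1 + 0.04 − 0.7)/(1.4 − 0.7) = 0.3400/0.7000 = 0.4857
Terminal stock prices: S_uu = 225.4, S_ud = 112.7, S_dd = 56.35
Terminal payoffs (K − S): max(-140.4, 0) = 0, max(-27.7, 0) = 0, max(28.65, 0) = 28.65
Node u (S = 161): continuation = 1/1.04·[0.4857·0.0000 + 0.5143·0.0000] = 0.0000; exercise value = 0.0000 ≤ continuation, so V_u = 0.0000
Node d (S = 80.5): continuation = 1/1.04·[0.4857·0.0000 + 0.5143·28.6500] = 14.1676; exercise value = 4.5000 ≤ continuation, so V_d = 14.1676
Node 0 (S = 115): continuation = 1/1.04·[0.4857·0.0000 + 0.5143·14.1676] = 7.0059; exercise value = 0.0000 ≤ continuation, so V_0 = 7.0059

$7.01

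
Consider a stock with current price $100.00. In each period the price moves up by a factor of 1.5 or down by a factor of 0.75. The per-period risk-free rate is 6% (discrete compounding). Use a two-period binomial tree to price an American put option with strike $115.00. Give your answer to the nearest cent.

$22.68

Risk-neutral probability p = (1 + 0.06 − 0.75)/(1.5 − 0.75) = 0.3100/0.7500 = 0.4133
Terminal stock prices: S_uu = 225, S_ud = 112.5, S_dd = 56.25
Terminal payoffs (K − S): max(-110, 0) = 0, max(2.5, 0) = 2.5, max(58.75, 0) = 58.75
Node u (S = 150): continuation = 1/1.06·[0.4133·0.0000 + 0.5867·2.5000] = 1.3836; exercise value = 0.0000 ≤ continuation, so V_u = 1.3836
Node d (S = 75): continuation = 1/1.06·[0.4133·2.5000 + 0.5867·58.7500] = 33.4906; exercise value = 40.0000 > continuation, so V_d = 40.0000 (exercise)
Node 0 (S = 100): continuation = 1/1.06·[0.4133·1.3836 + 0.5867·40.0000] = 22.6779; exercise value = 15.0000 ≤ continuation, so V_0 = 22.6779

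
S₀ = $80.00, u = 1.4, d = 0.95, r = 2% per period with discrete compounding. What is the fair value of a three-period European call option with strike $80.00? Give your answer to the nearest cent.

$11.09

Risk-neutral probability p = (1 + 0.02 − 0.95)/(1.4 − 0.95) = 0.0700/0.4500 = 0.1556
Terminal stock prices: S_uuu = 219.5, S_uud = 149, S_udd = 101.1, S_ddd = 68.59
Terminal payoffs (S − K): max(139.5, 0) = 139.5, max(68.96, 0) = 68.96, max(21.08, 0) = 21.08, max(-11.41, 0) = 0
Node uu (S = 156.8): V_uu = 1/1.02·[0.1556·139.5200 + 0.8444·68.9600] = 78.3686
Node ud (S = 106.4): V_ud = 1/1.02·[0.1556·68.9600 + 0.8444·21.0800] = 27.9686
Node dd (S = 72.2): V_dd = 1/1.02·[0.1556·21.0800 + 0.8444·0.0000] = 3.2148
Node u (S = 112): V_u = 1/1.02·[0.1556·78.3686 + 0.8444·27.9686] = 35.1065
Node d (S = 76): V_d = 1/1.02·[0.1556·27.9686 + 0.8444·3.2148] = 6.9269
Node 0 (S = 80): V_0 = 1/1.02·[0.1556·35.1065 + 0.8444·6.9269] = 11.0886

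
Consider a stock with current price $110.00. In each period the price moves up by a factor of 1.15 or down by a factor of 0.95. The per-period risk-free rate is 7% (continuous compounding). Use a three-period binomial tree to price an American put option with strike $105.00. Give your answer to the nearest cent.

Risk-neutral probability p = (e^0.07 − 0.95)/(1.15 − 0.95) = 0.1225/0.2000 = 0.6125
Terminal stock prices: S_uuu = 167.3, S_uud = 138.2, S_udd = 114.2, S_ddd = 94.31
Terminal payoffs (K − S): max(-62.3, 0) = 0, max(-33.2, 0) = 0, max(-9.166, 0) = 0, max(10.69, 0) = 10.69
Node uu (S = 145.5): continuation = e^(−0.07)·[0.6125·0.0000 + 0.3875·0.0000] = 0.0000; exercise value = 0.0000 ≤ continuation, so V_uu = 0.0000
Node ud (S = 120.2): continuation = e^(−0.07)·[0.6125·0.0000 + 0.3875·0.0000] = 0.0000; exercise value = 0.0000 ≤ continuation, so V_ud = 0.0000
Node dd (S = 99.27): continuation = e^(−0.07)·[0.6125·0.0000 + 0.3875·10.6888] = 3.8615; exercise value = 5.7250 > continuation, so V_dd = 5.7250 (exercise)
Node u (S = 126.5): continuation = e^(−0.07)·[0.6125·0.0000 + 0.3875·0.0000] = 0.0000; exercise value = 0.0000 ≤ continuation, so V_u = 0.0000
Node d (S = 104.5): continuation = e^(−0.07)·[0.6125·0.0000 + 0.3875·5.7250] = 2.0682; exercise value = 0.5000 ≤ continuation, so V_d = 2.0682
Node 0 (S = 110): continuation = e^(−0.07)·[0.6125·0.0000 + 0.3875·2.0682] = 0.7472; exercise value = 0.0000 ≤ continuation, so V_0 = 0.7472

$0.75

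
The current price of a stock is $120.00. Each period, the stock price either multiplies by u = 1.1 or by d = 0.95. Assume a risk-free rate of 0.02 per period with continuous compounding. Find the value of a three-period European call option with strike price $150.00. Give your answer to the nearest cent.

Risk-neutral probability p = (e^0.02 − 0.95)/(1.1 − 0.95) = 0.0702/0.1500 = 0.4680
Terminal stock prices: S_uuu = 159.7, S_uud = 137.9, S_udd = 119.1, S_ddd = 102.9
Terminal payoffs (S − K): max(9.72, 0) = 9.72, max(-12.06, 0) = 0, max(-30.87, 0) = 0, max(-47.12, 0) = 0
Node uu (S = 145.2): V_uu = e^(−0.02)·[0.4680·9.7200 + 0.5320·0.0000] = 4.4590
Node ud (S = 125.4): V_ud = e^(−0.02)·[0.4680·0.0000 + 0.5320·0.0000] = 0.0000
Node dd (S = 108.3): V_dd = e^(−0.02)·[0.4680·0.0000 + 0.5320·0.0000] = 0.0000
Node u (S = 132): V_u = e^(−0.02)·[0.4680·4.4590 + 0.5320·0.0000] = 2.0455
Node d (S = 114): V_d = e^(−0.02)·[0.4680·0.0000 + 0.5320·0.0000] = 0.0000
Node 0 (S = 120): V_0 = e^(−0.02)·[0.4680·2.0455 + 0.5320·0.0000] = 0.9384

$0.94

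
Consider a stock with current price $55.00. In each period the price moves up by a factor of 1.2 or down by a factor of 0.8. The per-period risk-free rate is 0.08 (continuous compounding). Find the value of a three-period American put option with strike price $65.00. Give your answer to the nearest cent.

$10.00

Risk-neutral probability p = (e^0.08 − 0.8)/(1.2 − 0.8) = 0.2833/0.4000 = 0.7082
Terminal stock prices: S_uuu = 95.04, S_uud = 63.36, S_udd = 42.24, S_ddd = 28.16
Terminal payoffs (K − S): max(-30.04, 0) = 0, max(1.64, 0) = 1.64, max(22.76, 0) = 22.76, max(36.84, 0) = 36.84
Node uu (S = 79.2): continuation = e^(−0.08)·[0.7082·0.0000 + 0.2918·1.6400] = 0.4417; exercise value = 0.0000 ≤ continuation, so V_uu = 0.4417
Node ud (S = 52.8): continuation = e^(−0.08)·[0.7082·1.6400 + 0.2918·22.7600] = 7.2026; exercise value = 12.2000 > continuation, so V_ud = 12.2000 (exercise)
Node dd (S = 35.2): continuation = e^(−0.08)·[0.7082·22.7600 + 0.2918·36.8400] = 24.8026; exercise value = 29.8000 > continuation, so V_dd = 29.8000 (exercise)
Node u (S = 66): continuation = e^(−0.08)·[0.7082·0.4417 + 0.2918·12.2000] = 3.5748; exercise value = 0.0000 ≤ continuation, so V_u = 3.5748
Node d (S = 44): continuation = e^(−0.08)·[0.7082·12.2000 + 0.2918·29.8000] = 16.0026; exercise value = 21.0000 > continuation, so V_d = 21.0000 (exercise)
Node 0 (S = 55): continuation = e^(−0.08)·[0.7082·3.5748 + 0.2918·21.0000] = 7.9934; exercise value = 10.0000 > continuation, so V_0 = 10.0000 (exercise)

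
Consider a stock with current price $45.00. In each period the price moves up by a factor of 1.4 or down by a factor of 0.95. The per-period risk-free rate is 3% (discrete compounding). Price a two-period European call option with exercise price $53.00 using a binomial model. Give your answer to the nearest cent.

$2.94

Risk-neutral probability p = (1 + 0.03 − 0.95)/(1.4 − 0.95) = 0.0800/0.4500 = 0.1778
Terminal stock prices: S_uu = 88.2, S_ud = 59.85, S_dd = 40.61
Terminal payoffs (S − K): max(35.2, 0) = 35.2, max(6.85, 0) = 6.85, max(-12.39, 0) = 0
Node u (S = 63): V_u = 1/1.03·[0.1778·35.2000 + 0.8222·6.8500] = 11.5437
Node d (S = 42.75): V_d = 1/1.03·[0.1778·6.8500 + 0.8222·0.0000] = 1.1823
Node 0 (S = 45): V_0 = 1/1.03·[0.1778·11.5437 + 0.8222·1.1823] = 2.9362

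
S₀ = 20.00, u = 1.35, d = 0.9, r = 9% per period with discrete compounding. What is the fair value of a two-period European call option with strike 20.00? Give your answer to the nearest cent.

Risk-neutral probability p = (1 + 0.09 − 0.9)/(1.35 − 0.9) = 0.1900/0.4500 = 0.4222
Terminal stock prices: S_uu = 36.45, S_ud = 24.3, S_dd = 16.2
Terminal payoffs (S − K): max(16.45, 0) = 16.45, max(4.3, 0) = 4.3, max(-3.8, 0) = 0
Node u (S = 27): V_u = 1/1.09·[0.4222·16.4500 + 0.5778·4.3000] = 8.6514
Node d (S = 18): V_d = 1/1.09·[0.4222·4.3000 + 0.5778·0.0000] = 1.6656
Node 0 (S = 20): V_0 = 1/1.09·[0.4222·8.6514 + 0.5778·1.6656] = 4.2341

4.23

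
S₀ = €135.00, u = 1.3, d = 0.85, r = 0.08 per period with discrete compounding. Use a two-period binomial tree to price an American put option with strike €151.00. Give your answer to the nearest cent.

Risk-neutral probability p = (1 + 0.08 − 0.85)/(1.3 − 0.85) = 0.2300/0.4500 = 0.5111
Terminal stock prices: S_uu = 228.2, S_ud = 149.2, S_dd = 97.54
Terminal payoffs (K − S): max(-77.15, 0) = 0, max(1.825, 0) = 1.825, max(53.46, 0) = 53.46
Node u (S = 175.5): continuation = 1/1.08·[0.5111·0.0000 + 0.4889·1.8250] = 0.8261; exercise value = 0.0000 ≤ continuation, so V_u = 0.8261
Node d (S = 114.8): continuation = 1/1.08·[0.5111·1.8250 + 0.4889·53.4625] = 25.0648; exercise value = 36.2500 > continuation, so V_d = 36.2500 (exercise)
Node 0 (S = 135): continuation = 1/1.08·[0.5111·0.8261 + 0.4889·36.2500] = 16.8004; exercise value = 16.0000 ≤ continuation, so V_0 = 16.8004

€16.80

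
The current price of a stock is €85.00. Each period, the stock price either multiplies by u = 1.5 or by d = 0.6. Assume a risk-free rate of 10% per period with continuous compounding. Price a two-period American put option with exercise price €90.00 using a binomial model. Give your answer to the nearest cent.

€18.20

Risk-neutral probability p = (e^0.1 − 0.6)/(1.5 − 0.6) = 0.5052/0.9000 = 0.5613
Terminal stock prices: S_uu = 191.2, S_ud = 76.5, S_dd = 30.6
Terminal payoffs (K − S): max(-101.2, 0) = 0, max(13.5, 0) = 13.5, max(59.4, 0) = 59.4
Node u (S = 127.5): continuation = e^(−0.1)·[0.5613·0.0000 + 0.4387·13.5000] = 5.3588; exercise value = 0.0000 ≤ continuation, so V_u = 5.3588
Node d (S = 51): continuation = e^(−0.1)·[0.5613·13.5000 + 0.4387·59.4000] = 30.4354; exercise value = 39.0000 > continuation, so V_d = 39.0000 (exercise)
Node 0 (S = 85): continuation = e^(−0.1)·[0.5613·5.3588 + 0.4387·39.0000] = 18.2028; exercise value = 5.0000 ≤ continuation, so V_0 = 18.2028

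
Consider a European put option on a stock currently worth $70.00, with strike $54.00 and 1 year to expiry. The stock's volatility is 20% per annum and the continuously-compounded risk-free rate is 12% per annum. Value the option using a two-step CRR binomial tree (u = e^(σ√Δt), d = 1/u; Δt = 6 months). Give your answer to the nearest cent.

$0.11

CRR parameters: u = e^(σ√Δt) = e^(0.2·√0.5) = 1.1519, d = 1/u = 0.8681
Per-period rate: rΔt = 0.12·0.5 = 0.06, so R = e^0.06 = 1.0618
Risk-neutral probability p = (e^0.06 − 0.8681)/(1.1519 − 0.8681) = 0.1937/0.2838 = 0.6826
Terminal stock prices: S_uu = 92.88, S_ud = 70, S_dd = 52.75
Terminal payoffs (K − S): max(-38.88, 0) = 0, max(-16, 0) = 0, max(1.245, 0) = 1.245
Node u (S = 80.63): V_u = e^(−0.06)·[0.6826·0.0000 + 0.3174·0.0000] = 0.0000
Node d (S = 60.77): V_d = e^(−0.06)·[0.6826·0.0000 + 0.3174·1.2453] = 0.3722
Node 0 (S = 70): V_0 = e^(−0.06)·[0.6826·0.0000 + 0.3174·0.3722] = 0.1113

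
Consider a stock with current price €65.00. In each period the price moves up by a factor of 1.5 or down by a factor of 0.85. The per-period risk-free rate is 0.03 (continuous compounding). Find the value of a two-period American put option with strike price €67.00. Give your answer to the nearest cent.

€9.85

Risk-neutral probability p = (e^0.03 − 0.85)/(1.5 − 0.85) = 0.1805/0.6500 = 0.2776
Terminal stock prices: S_uu = 146.2, S_ud = 82.88, S_dd = 46.96
Terminal payoffs (K − S): max(-79.25, 0) = 0, max(-15.88, 0) = 0, max(20.04, 0) = 20.04
Node u (S = 97.5): continuation = e^(−0.03)·[0.2776·0.0000 + 0.7224·0.0000] = 0.0000; exercise value = 0.0000 ≤ continuation, so V_u = 0.0000
Node d (S = 55.25): continuation = e^(−0.03)·[0.2776·0.0000 + 0.7224·20.0375] = 14.0469; exercise value = 11.7500 ≤ continuation, so V_d = 14.0469
Node 0 (S = 65): continuation = e^(−0.03)·[0.2776·0.0000 + 0.7224·14.0469] = 9.8472; exercise value = 2.0000 ≤ continuation, so V_0 = 9.8472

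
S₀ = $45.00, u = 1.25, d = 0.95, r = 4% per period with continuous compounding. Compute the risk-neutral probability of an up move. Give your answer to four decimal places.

p = 0.3027

Risk-neutral probability p = (e^0.04 − 0.95)/(1.25 − 0.95) = 0.0908/0.3000 = 0.3027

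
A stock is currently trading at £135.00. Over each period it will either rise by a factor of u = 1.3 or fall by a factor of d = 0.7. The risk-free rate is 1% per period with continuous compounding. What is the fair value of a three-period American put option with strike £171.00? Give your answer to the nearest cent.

£49.80

Risk-neutral probability p = (e^0.01 − 0.7)/(1.3 − 0.7) = 0.3101/0.6000 = 0.5168
Terminal stock prices: S_uuu = 296.6, S_uud = 159.7, S_udd = 85.99, S_ddd = 46.3
Terminal payoffs (K − S): max(-125.6, 0) = 0, max(11.29, 0) = 11.29, max(85.01, 0) = 85.01, max(124.7, 0) = 124.7
Node uu (S = 228.2): continuation = e^(−0.01)·[0.5168·0.0000 + 0.4832·11.2950] = 5.4040; exercise value = 0.0000 ≤ continuation, so V_uu = 5.4040
Node ud (S = 122.8): continuation = e^(−0.01)·[0.5168·11.2950 + 0.4832·85.0050] = 46.4485; exercise value = 48.1500 > continuation, so V_ud = 48.1500 (exercise)
Node dd (S = 66.15): continuation = e^(−0.01)·[0.5168·85.0050 + 0.4832·124.6950] = 103.1485; exercise value = 104.8500 > continuation, so V_dd = 104.8500 (exercise)
Node u (S = 175.5): continuation = e^(−0.01)·[0.5168·5.4040 + 0.4832·48.1500] = 25.8017; exercise value = 0.0000 ≤ continuation, so V_u = 25.8017
Node d (S = 94.5): continuation = e^(−0.01)·[0.5168·48.1500 + 0.4832·104.8500] = 74.7985; exercise value = 76.5000 > continuation, so V_d = 76.5000 (exercise)
Node 0 (S = 135): continuation = e^(−0.01)·[0.5168·25.8017 + 0.4832·76.5000] = 49.8011; exercise value = 36.0000 ≤ continuation, so V_0 = 49.8011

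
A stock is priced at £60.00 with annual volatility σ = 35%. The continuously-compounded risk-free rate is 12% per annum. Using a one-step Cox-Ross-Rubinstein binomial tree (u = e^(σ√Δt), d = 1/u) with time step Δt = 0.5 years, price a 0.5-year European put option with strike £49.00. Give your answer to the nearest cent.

£0.89

CRR parameters: u = e^(σ√Δt) = e^(0.35·√0.5) = 1.2808, d = 1/u = 0.7808
Per-period rate: rΔt = 0.12·0.5 = 0.06, so R = e^0.06 = 1.0618
Risk-neutral probability p = (e^0.06 − 0.7808)/(1.2808 − 0.7808) = 0.2811/0.5000 = 0.5621
Terminal stock prices: S_u = 76.85, S_d = 46.85
Terminal payoffs (K − S): max(-27.85, 0) = 0, max(2.154, 0) = 2.154
Node 0 (S = 60): V_0 = e^(−0.06)·[0.5621·0.0000 + 0.4379·2.1544] = 0.8885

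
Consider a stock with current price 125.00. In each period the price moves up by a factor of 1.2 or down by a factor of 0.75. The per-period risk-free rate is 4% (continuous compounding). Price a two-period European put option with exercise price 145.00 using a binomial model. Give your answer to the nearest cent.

22.35

Risk-neutral probability p = (e^0.04 − 0.75)/(1.2 − 0.75) = 0.2908/0.4500 = 0.6462
Terminal stock prices: S_uu = 180, S_ud = 112.5, S_dd = 70.31
Terminal payoffs (K − S): max(-35, 0) = 0, max(32.5, 0) = 32.5, max(74.69, 0) = 74.69
Node u (S = 150): V_u = e^(−0.04)·[0.6462·0.0000 + 0.3538·32.5000] = 11.0462
Node d (S = 93.75): V_d = e^(−0.04)·[0.6462·32.5000 + 0.3538·74.6875] = 45.5645
Node 0 (S = 125): V_0 = e^(−0.04)·[0.6462·11.0462 + 0.3538·45.5645] = 22.3452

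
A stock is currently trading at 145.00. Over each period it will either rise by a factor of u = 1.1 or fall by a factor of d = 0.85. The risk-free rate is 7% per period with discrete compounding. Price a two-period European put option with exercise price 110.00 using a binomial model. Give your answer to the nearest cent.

Risk-neutral probability p = (1 + 0.07 − 0.85)/(1.1 − 0.85) = 0.2200/0.2500 = 0.8800
Terminal stock prices: S_uu = 175.5, S_ud = 135.6, S_dd = 104.8
Terminal payoffs (K − S): max(-65.45, 0) = 0, max(-25.57, 0) = 0, max(5.238, 0) = 5.238
Node u (S = 159.5): V_u = 1/1.07·[0.8800·0.0000 + 0.1200·0.0000] = 0.0000
Node d (S = 123.2): V_d = 1/1.07·[0.8800·0.0000 + 0.1200·5.2375] = 0.5874
Node 0 (S = 145): V_0 = 1/1.07·[0.8800·0.0000 + 0.1200·0.5874] = 0.0659

0.07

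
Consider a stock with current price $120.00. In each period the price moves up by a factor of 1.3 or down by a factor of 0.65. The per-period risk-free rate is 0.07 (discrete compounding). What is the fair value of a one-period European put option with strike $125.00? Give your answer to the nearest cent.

Risk-neutral probability p = (1 + 0.07 − 0.65)/(1.3 − 0.65) = 0.4200/0.6500 = 0.6462
Terminal stock prices: S_u = 156, S_d = 78
Terminal payoffs (K − S): max(-31, 0) = 0, max(47, 0) = 47
Node 0 (S = 120): V_0 = 1/1.07·[0.6462·0.0000 + 0.3538·47.0000] = 15.5428

$15.54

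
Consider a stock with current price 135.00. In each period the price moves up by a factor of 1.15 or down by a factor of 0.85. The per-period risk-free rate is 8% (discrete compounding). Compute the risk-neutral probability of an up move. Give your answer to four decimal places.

p = 0.7667

Risk-neutral probability p = (1 + 0.08 − 0.85)/(1.15 − 0.85) = 0.2300/0.3000 = 0.7667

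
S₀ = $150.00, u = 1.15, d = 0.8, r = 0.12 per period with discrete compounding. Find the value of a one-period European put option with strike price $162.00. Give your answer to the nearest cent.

$3.21

Risk-neutral probability p = (1 + 0.12 − 0.8)/(1.15 − 0.8) = 0.3200/0.3500 = 0.9143
Terminal stock prices: S_u = 172.5, S_d = 120
Terminal payoffs (K − S): max(-10.5, 0) = 0, max(42, 0) = 42
Node 0 (S = 150): V_0 = 1/1.12·[0.9143·0.0000 + 0.0857·42.0000] = 3.2143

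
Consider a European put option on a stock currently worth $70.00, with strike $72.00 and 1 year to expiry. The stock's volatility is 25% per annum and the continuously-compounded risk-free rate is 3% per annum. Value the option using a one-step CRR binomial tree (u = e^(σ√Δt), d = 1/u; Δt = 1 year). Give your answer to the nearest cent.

CRR parameters: u = e^(σ√Δt) = e^(0.25·√1) = 1.2840, d = 1/u = 0.7788
Per-period rate: rΔt = 0.03·1 = 0.03, so R = e^0.03 = 1.0305
Risk-neutral probability p = (e^0.03 − 0.7788)/(1.2840 − 0.7788) = 0.2517/0.5052 = 0.4981
Terminal stock prices: S_u = 89.88, S_d = 54.52
Terminal payoffs (K − S): max(-17.88, 0) = 0, max(17.48, 0) = 17.48
Node 0 (S = 70): V_0 = e^(−0.03)·[0.4981·0.0000 + 0.5019·17.4839] = 8.5158

$8.52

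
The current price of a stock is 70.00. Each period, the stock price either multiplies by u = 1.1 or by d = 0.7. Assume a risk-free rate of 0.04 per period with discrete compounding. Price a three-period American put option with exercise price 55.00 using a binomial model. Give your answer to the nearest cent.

Risk-neutral probability p = (1 + 0.04 − 0.7)/(1.1 − 0.7) = 0.3400/0.4000 = 0.8500
Terminal stock prices: S_uuu = 93.17, S_uud = 59.29, S_udd = 37.73, S_ddd = 24.01
Terminal payoffs (K − S): max(-38.17, 0) = 0, max(-4.29, 0) = 0, max(17.27, 0) = 17.27, max(30.99, 0) = 30.99
Node uu (S = 84.7): continuation = 1/1.04·[0.8500·0.0000 + 0.1500·0.0000] = 0.0000; exercise value = 0.0000 ≤ continuation, so V_uu = 0.0000
Node ud (S = 53.9): continuation = 1/1.04·[0.8500·0.0000 + 0.1500·17.2700] = 2.4909; exercise value = 1.1000 ≤ continuation, so V_ud = 2.4909
Node dd (S = 34.3): continuation = 1/1.04·[0.8500·17.2700 + 0.1500·30.9900] = 18.5846; exercise value = 20.7000 > continuation, so V_dd = 20.7000 (exercise)
Node u (S = 77): continuation = 1/1.04·[0.8500·0.0000 + 0.1500·2.4909] = 0.3593; exercise value = 0.0000 ≤ continuation, so V_u = 0.3593
Node d (S = 49): continuation = 1/1.04·[0.8500·2.4909 + 0.1500·20.7000] = 5.0214; exercise value = 6.0000 > continuation, so V_d = 6.0000 (exercise)
Node 0 (S = 70): continuation = 1/1.04·[0.8500·0.3593 + 0.1500·6.0000] = 1.1590; exercise value = 0.0000 ≤ continuation, so V_0 = 1.1590

1.16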